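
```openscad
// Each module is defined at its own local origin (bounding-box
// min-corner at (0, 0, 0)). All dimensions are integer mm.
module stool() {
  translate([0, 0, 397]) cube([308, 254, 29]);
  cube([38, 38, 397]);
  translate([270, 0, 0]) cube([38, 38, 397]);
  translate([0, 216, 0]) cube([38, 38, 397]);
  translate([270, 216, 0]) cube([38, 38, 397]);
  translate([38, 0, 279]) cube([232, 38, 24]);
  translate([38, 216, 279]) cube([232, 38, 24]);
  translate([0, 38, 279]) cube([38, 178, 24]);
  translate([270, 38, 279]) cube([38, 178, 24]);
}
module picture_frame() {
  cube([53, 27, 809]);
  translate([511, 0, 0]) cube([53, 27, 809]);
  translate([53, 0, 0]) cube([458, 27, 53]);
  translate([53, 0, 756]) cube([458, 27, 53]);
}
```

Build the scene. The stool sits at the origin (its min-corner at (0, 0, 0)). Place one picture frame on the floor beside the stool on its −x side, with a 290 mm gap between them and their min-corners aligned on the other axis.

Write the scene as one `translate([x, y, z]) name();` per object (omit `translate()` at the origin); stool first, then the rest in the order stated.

stool();
translate([-854, 0, 0]) picture_frame();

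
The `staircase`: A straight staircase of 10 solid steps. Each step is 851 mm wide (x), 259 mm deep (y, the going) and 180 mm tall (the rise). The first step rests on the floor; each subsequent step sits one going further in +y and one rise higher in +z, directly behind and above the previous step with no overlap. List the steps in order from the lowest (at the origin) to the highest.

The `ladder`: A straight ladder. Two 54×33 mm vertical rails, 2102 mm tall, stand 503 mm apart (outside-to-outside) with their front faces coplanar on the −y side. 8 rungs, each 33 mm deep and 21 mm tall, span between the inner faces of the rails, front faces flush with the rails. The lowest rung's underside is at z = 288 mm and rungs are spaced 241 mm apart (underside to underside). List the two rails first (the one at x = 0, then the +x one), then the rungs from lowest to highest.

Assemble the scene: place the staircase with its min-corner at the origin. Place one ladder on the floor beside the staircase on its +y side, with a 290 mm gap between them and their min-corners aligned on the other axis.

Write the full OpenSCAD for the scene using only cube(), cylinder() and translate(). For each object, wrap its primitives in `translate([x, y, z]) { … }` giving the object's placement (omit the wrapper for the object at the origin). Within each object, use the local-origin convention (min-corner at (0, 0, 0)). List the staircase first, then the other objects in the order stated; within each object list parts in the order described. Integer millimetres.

cube([851, 259, 180]);
translate([0, 259, 180]) cube([851, 259, 180]);
translate([0, 518, 360]) cube([851, 259, 180]);
translate([0, 777, 540]) cube([851, 259, 180]);
translate([0, 1036, 720]) cube([851, 259, 180]);
translate([0, 1295, 900]) cube([851, 259, 180]);
translate([0, 1554, 1080]) cube([851, 259, 180]);
translate([0, 1813, 1260]) cube([851, 259, 180]);
translate([0, 2072, 1440]) cube([851, 259, 180]);
translate([0, 2331, 1620]) cube([851, 259, 180]);
translate([0, 2880, 0]) {
  cube([54, 33, 2102]);
  translate([449, 0, 0]) cube([54, 33, 2102]);
  translate([54, 0, 288]) cube([395, 33, 21]);
  translate([54, 0, 529]) cube([395, 33, 21]);
  translate([54, 0, 770]) cube([395, 33, 21]);
  translate([54, 0, 1011]) cube([395, 33, 21]);
  translate([54, 0, 1252]) cube([395, 33, 21]);
  translate([54, 0, 1493]) cube([395, 33, 21]);
  translate([54, 0, 1734]) cube([395, 33, 21]);
  translate([54, 0, 1975]) cube([395, 33, 21]);
}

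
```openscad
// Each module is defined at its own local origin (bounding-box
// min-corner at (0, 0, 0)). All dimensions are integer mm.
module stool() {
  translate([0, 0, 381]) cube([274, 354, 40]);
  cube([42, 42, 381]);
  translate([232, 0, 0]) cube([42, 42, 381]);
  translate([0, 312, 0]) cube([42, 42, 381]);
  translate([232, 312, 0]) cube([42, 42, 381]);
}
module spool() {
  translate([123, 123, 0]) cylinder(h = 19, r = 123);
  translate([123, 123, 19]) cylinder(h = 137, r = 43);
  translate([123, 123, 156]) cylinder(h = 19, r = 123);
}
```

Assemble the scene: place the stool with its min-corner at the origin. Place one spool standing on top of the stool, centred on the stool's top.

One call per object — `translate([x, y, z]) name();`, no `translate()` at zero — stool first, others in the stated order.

stool();
translate([14, 54, 421]) spool();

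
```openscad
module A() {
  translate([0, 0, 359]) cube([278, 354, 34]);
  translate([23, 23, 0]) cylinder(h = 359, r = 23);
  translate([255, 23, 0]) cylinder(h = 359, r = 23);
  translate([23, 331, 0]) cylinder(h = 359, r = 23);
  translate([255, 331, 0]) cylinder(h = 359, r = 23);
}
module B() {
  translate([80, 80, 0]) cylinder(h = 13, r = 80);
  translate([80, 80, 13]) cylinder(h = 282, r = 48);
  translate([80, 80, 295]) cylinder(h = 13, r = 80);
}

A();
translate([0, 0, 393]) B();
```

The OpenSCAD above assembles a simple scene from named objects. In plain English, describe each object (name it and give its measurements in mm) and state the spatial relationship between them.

A is a four-legged stool. The seat is a 278×354×34 mm slab whose top surface is at z = 393 mm; four round legs, each 46 mm in diameter, run from the floor (z = 0) to the underside of the seat, each leg's axis is inset half a diameter from the nearest pair of seat edges (so the leg's bounding box is flush with the corner).

B is a spool: two coaxial disc flanges of radius 80 mm and thickness 13 mm, joined by a core cylinder of radius 48 mm and height 282 mm. The lower flange rests on z = 0 and the three cylinders share a vertical axis.

The spool is on top of the stool.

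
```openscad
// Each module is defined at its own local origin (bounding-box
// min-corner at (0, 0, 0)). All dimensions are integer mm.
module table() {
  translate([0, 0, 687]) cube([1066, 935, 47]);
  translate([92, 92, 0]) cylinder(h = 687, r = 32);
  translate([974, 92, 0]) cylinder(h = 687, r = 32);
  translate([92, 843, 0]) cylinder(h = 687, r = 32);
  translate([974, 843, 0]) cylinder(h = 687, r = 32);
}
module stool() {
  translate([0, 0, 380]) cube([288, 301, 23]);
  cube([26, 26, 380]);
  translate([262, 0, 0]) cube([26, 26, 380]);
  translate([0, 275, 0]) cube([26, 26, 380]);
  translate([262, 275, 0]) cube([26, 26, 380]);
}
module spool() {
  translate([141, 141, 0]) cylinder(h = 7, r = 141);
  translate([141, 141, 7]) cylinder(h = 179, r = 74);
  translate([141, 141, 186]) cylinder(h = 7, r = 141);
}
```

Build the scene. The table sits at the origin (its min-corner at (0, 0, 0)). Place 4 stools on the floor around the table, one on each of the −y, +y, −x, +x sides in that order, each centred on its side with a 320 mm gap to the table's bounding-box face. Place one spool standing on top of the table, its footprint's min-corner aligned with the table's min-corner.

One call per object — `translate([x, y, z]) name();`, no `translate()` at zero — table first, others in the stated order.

table();
translate([389, -621, 0]) stool();
translate([389, 1255, 0]) stool();
translate([-608, 317, 0]) stool();
translate([1386, 317, 0]) stool();
translate([0, 0, 734]) spool();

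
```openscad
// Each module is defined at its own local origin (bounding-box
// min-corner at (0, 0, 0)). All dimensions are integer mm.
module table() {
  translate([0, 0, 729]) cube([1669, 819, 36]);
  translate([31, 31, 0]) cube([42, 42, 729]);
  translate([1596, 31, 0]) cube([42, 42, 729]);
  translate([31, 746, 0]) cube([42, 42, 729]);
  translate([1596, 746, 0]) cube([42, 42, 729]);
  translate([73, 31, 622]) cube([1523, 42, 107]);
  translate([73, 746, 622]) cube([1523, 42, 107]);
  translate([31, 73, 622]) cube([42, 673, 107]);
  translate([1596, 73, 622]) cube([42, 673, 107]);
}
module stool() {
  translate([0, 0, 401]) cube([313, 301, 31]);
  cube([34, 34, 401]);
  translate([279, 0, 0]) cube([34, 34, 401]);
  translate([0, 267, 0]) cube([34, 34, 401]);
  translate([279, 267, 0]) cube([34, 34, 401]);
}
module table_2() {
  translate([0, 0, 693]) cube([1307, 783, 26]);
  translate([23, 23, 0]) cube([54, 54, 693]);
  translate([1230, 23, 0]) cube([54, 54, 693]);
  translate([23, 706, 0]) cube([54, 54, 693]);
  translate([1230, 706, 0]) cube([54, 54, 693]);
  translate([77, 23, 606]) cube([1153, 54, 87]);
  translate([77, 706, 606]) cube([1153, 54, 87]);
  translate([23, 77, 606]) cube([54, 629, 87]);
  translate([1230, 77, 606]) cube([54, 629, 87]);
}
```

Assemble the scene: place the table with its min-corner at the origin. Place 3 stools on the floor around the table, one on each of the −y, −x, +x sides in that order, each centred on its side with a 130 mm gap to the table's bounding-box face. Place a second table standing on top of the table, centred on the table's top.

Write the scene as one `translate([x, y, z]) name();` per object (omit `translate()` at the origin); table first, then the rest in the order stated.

table();
translate([678, -431, 0]) stool();
translate([-443, 259, 0]) stool();
translate([1799, 259, 0]) stool();
translate([181, 18, 765]) table_2();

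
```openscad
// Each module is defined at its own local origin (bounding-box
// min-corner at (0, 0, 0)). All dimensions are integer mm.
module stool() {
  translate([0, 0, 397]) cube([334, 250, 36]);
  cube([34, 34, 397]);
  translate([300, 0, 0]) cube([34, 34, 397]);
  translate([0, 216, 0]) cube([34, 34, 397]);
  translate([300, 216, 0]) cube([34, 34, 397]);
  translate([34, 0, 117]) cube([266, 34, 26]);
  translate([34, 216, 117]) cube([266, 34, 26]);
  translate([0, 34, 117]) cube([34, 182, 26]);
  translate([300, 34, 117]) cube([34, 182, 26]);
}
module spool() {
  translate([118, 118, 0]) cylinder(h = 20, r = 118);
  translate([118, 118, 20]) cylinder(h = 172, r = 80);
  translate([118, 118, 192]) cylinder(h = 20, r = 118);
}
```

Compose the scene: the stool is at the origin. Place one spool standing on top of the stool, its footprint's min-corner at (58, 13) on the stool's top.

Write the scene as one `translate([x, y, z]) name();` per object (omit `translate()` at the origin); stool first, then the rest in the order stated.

stool();
translate([58, 13, 433]) spool();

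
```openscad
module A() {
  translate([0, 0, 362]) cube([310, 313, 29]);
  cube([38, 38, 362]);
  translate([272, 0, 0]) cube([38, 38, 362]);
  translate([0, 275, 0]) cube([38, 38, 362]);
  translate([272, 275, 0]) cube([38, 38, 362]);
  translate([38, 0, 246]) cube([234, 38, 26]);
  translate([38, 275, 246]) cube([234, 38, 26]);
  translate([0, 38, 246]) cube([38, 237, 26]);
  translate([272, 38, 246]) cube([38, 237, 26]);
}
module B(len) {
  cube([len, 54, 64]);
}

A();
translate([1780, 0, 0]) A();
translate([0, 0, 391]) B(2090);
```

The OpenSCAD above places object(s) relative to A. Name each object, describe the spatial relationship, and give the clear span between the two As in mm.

A is a stool. B is a beam. A beam spans the tops of two stools. The clear span between the two stools is 1470 mm.

Second stool starts at x = 1780; first ends at x = 310; clear span = 1780 − 310 = 1470 mm.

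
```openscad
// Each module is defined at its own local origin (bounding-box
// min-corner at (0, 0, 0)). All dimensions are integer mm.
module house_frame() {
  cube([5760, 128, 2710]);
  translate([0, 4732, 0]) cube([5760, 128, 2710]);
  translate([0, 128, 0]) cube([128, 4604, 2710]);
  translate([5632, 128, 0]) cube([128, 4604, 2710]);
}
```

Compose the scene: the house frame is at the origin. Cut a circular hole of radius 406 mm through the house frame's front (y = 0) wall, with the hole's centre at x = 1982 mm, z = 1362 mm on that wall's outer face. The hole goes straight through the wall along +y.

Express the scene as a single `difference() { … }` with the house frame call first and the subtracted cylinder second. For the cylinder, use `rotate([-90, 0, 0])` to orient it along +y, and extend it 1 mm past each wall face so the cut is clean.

difference() {
  house_frame();
  translate([1982, -1, 1362]) rotate([-90, 0, 0]) cylinder(h = 130, r = 406);
}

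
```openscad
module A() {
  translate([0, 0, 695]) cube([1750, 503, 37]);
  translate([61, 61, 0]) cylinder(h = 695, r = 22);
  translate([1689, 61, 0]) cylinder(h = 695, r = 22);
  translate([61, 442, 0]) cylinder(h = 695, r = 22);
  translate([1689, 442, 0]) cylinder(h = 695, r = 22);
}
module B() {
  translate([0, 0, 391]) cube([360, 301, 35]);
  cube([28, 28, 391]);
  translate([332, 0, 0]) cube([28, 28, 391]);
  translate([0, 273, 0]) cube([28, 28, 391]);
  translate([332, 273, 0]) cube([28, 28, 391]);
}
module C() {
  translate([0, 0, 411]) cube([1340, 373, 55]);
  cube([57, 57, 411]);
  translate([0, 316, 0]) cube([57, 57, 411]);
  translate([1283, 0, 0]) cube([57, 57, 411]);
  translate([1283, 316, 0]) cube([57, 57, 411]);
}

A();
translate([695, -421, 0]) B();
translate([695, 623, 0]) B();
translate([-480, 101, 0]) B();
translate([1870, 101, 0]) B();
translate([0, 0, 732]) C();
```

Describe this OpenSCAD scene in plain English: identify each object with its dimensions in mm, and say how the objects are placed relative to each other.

A is a rectangular dining table. The top is 1750×503×37 mm with its upper surface at z = 732 mm. It stands on four round legs of 44 mm diameter, each leg's bounding box inset 39 mm from the nearest pair of top edges, running from the floor to the underside of the top.

B is a four-legged stool. The seat is a 360×301×35 mm slab whose top surface is at z = 426 mm; four square legs, each 28×28 mm in cross-section, run from the floor (z = 0) to the underside of the seat, each flush with a corner of the seat.

C is a bench: a 1340×373 mm seat slab, 55 mm thick, top at z = 466 mm, on four 57×57 mm square legs flush with the seat corners and standing on z = 0.

Four stools sit around the table at the −y, +y, −x, +x sides. The bench is on top of the table.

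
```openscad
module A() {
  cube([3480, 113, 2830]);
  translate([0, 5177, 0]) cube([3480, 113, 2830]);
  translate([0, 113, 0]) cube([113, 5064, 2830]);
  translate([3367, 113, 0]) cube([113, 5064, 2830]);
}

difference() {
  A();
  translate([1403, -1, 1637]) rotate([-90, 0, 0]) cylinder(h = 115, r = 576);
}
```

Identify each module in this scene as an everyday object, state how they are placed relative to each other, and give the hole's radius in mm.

The subtracted cylinder has r = 576 mm.

A is a house frame. The house frame has a circular hole through its front wall. The hole's radius is 576 mm.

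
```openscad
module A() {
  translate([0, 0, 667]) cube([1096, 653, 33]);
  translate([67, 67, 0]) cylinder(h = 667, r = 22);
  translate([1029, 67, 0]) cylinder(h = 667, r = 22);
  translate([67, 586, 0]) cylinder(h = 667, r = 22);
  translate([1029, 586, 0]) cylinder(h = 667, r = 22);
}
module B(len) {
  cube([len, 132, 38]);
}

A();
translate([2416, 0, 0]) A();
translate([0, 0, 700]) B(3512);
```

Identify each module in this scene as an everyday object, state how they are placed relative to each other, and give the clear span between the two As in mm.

Second table starts at x = 2416; first ends at x = 1096; clear span = 2416 − 1096 = 1320 mm.

A is a table. B is a beam. A beam spans the tops of two tables. The clear span between the two tables is 1320 mm.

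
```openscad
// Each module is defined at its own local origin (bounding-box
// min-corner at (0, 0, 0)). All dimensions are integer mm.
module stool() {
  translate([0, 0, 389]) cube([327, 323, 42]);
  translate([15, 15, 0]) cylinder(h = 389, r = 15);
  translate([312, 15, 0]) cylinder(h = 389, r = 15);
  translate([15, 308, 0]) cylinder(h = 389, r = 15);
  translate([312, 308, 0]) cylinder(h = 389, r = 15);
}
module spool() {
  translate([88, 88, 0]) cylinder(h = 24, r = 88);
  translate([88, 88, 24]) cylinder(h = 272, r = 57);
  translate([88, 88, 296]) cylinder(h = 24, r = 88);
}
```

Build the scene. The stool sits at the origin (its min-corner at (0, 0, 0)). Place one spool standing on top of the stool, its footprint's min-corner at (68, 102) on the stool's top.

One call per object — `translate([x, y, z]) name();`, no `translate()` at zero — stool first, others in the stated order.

stool();
translate([68, 102, 431]) spool();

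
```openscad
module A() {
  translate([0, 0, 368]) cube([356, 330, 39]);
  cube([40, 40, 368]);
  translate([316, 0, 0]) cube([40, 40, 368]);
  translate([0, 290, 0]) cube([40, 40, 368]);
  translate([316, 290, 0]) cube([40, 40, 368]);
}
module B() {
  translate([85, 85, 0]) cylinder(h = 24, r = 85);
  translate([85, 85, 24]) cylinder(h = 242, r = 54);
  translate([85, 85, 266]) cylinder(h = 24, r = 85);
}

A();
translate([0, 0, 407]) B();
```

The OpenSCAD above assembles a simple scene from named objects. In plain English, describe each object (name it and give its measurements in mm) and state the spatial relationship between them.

A is a four-legged stool. The seat is 356×330 mm, 39 mm thick, top at z = 407 mm. It stands on four square legs, each 40×40 mm in cross-section, from z = 0 to the seat underside, each flush with a corner of the seat.

B is a spool: two coaxial disc flanges of radius 85 mm and thickness 24 mm, joined by a core cylinder of radius 54 mm and height 242 mm. The lower flange rests on z = 0 and the three cylinders share a vertical axis.

The spool is on top of the stool.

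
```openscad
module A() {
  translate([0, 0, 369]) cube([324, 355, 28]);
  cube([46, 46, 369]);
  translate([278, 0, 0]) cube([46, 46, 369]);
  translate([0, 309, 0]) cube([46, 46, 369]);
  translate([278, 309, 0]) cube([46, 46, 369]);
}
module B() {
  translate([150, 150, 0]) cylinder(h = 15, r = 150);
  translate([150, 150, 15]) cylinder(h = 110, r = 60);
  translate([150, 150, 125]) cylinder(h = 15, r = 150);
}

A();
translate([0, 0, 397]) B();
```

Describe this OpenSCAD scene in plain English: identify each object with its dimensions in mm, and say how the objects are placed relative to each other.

A is a simple wooden stool: a rectangular seat 324 mm (x) by 355 mm (y), 28 mm thick, top face at z = 397 mm, on four square legs, each 46×46 mm in cross-section. The legs rest on z = 0, each flush with a corner of the seat.

B is a spool: two coaxial disc flanges of radius 150 mm and thickness 15 mm, joined by a core cylinder of radius 60 mm and height 110 mm. The lower flange rests on z = 0 and the three cylinders share a vertical axis.

The spool is on top of the stool.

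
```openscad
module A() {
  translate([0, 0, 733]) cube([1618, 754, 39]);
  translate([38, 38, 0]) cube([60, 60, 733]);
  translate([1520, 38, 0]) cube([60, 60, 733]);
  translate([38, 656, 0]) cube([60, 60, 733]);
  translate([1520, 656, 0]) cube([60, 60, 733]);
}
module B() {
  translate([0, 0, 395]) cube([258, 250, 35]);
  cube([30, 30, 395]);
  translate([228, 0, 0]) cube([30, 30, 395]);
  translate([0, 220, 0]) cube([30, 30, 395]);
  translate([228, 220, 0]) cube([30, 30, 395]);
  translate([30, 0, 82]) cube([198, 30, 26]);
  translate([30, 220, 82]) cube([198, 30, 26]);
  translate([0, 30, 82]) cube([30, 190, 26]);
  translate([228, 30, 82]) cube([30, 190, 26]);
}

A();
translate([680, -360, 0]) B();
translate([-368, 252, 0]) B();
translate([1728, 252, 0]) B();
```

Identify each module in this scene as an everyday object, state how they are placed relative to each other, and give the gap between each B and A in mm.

Each stool's nearest face is 110 mm from the table's bounding box.

A is a table. B is a stool. Three stools sit around the table at the −y, −x, +x sides. The gap between each stool and the table is 110 mm.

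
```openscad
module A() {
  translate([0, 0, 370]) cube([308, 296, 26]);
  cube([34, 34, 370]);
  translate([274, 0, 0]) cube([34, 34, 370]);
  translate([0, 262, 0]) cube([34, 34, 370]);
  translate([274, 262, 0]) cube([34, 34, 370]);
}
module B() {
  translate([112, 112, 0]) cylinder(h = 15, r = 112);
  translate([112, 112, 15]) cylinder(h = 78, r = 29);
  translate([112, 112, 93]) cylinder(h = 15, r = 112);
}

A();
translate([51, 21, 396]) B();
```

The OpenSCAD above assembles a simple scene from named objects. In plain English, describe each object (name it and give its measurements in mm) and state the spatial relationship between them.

A is a simple wooden stool: a rectangular seat 308 mm (x) by 296 mm (y), 26 mm thick, top face at z = 396 mm, on four square legs, each 34×34 mm in cross-section. The legs rest on z = 0, each flush with a corner of the seat.

B is a spool: two coaxial disc flanges of radius 112 mm and thickness 15 mm, joined by a core cylinder of radius 29 mm and height 78 mm. The lower flange rests on z = 0 and the three cylinders share a vertical axis.

The spool is on top of the stool.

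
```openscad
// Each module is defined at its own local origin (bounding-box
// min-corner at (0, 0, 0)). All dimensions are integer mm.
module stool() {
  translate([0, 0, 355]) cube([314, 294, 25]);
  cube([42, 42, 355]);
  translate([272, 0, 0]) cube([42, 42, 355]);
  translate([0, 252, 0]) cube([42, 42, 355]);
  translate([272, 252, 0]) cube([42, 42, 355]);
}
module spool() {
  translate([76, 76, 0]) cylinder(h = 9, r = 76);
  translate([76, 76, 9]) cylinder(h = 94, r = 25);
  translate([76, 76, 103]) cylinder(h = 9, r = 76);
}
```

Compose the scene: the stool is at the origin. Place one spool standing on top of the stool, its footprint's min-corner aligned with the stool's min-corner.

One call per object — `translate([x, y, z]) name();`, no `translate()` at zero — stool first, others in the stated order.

stool();
translate([0, 0, 380]) spool();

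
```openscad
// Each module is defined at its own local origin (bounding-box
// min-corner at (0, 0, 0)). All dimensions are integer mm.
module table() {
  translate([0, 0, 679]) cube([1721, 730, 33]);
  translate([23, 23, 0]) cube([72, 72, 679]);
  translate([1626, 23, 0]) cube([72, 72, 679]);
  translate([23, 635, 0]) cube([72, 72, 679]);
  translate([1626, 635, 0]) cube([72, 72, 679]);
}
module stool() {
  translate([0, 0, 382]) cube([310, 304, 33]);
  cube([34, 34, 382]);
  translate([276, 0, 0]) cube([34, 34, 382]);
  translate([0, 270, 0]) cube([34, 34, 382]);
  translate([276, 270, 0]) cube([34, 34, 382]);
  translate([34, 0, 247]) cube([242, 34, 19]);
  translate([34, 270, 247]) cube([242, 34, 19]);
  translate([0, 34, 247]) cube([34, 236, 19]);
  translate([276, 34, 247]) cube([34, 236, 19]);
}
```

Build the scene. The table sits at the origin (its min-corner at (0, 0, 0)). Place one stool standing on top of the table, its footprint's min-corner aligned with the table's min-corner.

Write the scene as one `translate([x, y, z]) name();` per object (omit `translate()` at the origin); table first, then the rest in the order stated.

table();
translate([0, 0, 712]) stool();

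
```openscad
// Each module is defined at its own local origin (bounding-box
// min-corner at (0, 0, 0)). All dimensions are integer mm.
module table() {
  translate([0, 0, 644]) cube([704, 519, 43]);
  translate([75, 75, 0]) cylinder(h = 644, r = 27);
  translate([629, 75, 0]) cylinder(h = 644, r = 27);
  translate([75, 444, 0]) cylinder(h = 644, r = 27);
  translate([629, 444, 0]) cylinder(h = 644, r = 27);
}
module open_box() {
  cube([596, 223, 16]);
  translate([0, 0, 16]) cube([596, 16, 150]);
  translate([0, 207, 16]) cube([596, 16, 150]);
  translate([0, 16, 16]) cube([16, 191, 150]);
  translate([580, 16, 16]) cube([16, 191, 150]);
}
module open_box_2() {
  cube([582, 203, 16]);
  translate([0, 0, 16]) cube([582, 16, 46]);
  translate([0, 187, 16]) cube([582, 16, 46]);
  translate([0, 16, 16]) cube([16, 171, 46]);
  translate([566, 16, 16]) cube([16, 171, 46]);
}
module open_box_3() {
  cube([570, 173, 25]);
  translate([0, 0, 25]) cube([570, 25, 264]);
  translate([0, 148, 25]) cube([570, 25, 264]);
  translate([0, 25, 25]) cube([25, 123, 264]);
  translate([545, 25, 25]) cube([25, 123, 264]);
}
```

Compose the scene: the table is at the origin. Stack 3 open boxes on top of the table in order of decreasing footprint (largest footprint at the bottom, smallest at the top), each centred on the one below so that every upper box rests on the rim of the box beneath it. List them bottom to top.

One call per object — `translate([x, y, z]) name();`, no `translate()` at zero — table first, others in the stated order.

table();
translate([54, 148, 687]) open_box();
translate([61, 158, 853]) open_box_2();
translate([67, 173, 915]) open_box_3();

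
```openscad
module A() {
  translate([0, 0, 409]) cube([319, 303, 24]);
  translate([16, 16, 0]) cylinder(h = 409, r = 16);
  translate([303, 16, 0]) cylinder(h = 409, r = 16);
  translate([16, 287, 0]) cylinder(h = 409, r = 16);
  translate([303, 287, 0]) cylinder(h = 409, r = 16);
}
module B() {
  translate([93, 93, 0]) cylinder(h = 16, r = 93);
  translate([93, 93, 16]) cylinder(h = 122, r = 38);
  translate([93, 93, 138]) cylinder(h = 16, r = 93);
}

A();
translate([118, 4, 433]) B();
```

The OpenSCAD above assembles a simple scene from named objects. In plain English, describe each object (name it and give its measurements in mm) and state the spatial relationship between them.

A is a four-legged stool. The seat is 319×303 mm, 24 mm thick, top at z = 433 mm. It stands on four round legs, each 32 mm in diameter, from z = 0 to the seat underside, each leg's axis is inset half a diameter from the nearest pair of seat edges (so the leg's bounding box is flush with the corner).

B is a spool: two coaxial disc flanges of radius 93 mm and thickness 16 mm, joined by a core cylinder of radius 38 mm and height 122 mm. The lower flange rests on z = 0 and the three cylinders share a vertical axis.

The spool is on top of the stool.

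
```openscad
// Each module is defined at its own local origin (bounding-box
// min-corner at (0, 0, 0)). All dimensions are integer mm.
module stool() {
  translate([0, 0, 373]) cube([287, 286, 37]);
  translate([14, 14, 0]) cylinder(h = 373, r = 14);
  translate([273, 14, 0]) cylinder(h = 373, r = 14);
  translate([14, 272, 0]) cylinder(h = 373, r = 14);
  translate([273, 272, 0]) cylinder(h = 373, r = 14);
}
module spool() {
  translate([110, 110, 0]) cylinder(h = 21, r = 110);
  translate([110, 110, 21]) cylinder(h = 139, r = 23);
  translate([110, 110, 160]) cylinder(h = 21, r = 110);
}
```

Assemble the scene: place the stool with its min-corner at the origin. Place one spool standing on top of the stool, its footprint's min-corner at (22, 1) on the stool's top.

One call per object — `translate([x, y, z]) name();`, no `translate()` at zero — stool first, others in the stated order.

stool();
translate([22, 1, 410]) spool();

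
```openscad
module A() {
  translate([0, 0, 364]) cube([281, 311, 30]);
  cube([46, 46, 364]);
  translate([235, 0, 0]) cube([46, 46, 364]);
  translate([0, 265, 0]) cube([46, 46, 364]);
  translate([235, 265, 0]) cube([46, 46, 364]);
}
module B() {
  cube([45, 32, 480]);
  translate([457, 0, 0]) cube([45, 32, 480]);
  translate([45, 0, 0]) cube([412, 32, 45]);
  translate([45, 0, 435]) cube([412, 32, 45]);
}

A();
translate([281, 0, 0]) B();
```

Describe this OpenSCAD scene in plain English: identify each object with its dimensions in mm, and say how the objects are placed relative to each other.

A is a four-legged stool. The seat is a 281×311×30 mm slab whose top surface is at z = 394 mm; four square legs, each 46×46 mm in cross-section, run from the floor (z = 0) to the underside of the seat, each flush with a corner of the seat.

B is a picture frame with a 412×390 mm rectangular opening (x by z) and a uniform 45 mm border on every side. Frame depth is 32 mm along y. It is built from two vertical stiles running the full outside height and two horizontal rails spanning the gap between the stiles.

The picture frame is against the stool's +x side, with their −y faces flush.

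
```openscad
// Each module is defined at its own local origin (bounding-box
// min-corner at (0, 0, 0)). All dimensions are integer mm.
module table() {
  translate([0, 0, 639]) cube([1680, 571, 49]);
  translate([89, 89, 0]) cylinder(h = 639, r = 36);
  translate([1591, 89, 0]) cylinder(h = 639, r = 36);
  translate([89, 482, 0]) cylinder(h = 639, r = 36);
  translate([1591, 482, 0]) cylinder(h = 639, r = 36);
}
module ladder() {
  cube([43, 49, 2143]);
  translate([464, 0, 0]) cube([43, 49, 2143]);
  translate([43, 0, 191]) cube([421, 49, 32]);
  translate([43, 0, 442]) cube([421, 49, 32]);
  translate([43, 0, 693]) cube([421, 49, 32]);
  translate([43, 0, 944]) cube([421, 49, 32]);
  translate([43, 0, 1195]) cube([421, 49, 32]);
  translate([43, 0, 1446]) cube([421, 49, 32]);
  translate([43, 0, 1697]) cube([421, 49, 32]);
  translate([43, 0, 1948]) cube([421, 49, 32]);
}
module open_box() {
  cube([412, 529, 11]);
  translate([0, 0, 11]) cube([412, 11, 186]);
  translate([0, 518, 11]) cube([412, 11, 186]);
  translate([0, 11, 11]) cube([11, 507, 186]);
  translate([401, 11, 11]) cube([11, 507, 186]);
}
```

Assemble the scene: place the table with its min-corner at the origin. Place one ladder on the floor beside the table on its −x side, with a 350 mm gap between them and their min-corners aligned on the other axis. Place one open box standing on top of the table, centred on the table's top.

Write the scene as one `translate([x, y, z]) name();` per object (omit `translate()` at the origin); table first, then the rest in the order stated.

table();
translate([-857, 0, 0]) ladder();
translate([634, 21, 688]) open_box();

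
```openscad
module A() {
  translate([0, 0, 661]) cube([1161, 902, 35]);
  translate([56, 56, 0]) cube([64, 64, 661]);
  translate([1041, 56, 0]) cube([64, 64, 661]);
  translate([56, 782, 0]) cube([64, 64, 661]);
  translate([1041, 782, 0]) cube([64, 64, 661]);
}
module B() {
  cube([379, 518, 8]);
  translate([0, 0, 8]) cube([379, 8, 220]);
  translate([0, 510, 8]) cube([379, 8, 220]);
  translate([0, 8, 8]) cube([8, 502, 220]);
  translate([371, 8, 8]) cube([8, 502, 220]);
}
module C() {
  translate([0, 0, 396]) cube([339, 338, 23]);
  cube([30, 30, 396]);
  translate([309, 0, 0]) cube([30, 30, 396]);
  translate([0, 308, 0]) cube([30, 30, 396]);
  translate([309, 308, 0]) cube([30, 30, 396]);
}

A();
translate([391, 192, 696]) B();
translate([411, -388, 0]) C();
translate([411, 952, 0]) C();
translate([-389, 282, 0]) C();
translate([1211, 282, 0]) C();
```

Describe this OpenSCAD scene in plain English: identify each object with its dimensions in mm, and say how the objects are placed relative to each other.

A is a table: top 1161 mm (x) × 902 mm (y), 35 mm thick, upper face at z = 696 mm, on four 64×64 mm square legs, each inset 56 mm from the nearest pair of top edges, running from z = 0 to the bottom of the top.

B is an open-topped rectangular box: outside dimensions 379×518×228 mm, with a uniform wall and base thickness of 8 mm. The base is a full 379×518 slab on the floor; four walls sit on top of the base. The front and back walls (the −y and +y sides) span the full width; the two side walls fit between them.

C is a simple wooden stool: a rectangular seat 339 mm (x) by 338 mm (y), 23 mm thick, top face at z = 419 mm, on four square legs, each 30×30 mm in cross-section. The legs rest on z = 0, each flush with a corner of the seat.

The open box is on top of the table, centred. Four stools sit around the table at the −y, +y, −x, +x sides.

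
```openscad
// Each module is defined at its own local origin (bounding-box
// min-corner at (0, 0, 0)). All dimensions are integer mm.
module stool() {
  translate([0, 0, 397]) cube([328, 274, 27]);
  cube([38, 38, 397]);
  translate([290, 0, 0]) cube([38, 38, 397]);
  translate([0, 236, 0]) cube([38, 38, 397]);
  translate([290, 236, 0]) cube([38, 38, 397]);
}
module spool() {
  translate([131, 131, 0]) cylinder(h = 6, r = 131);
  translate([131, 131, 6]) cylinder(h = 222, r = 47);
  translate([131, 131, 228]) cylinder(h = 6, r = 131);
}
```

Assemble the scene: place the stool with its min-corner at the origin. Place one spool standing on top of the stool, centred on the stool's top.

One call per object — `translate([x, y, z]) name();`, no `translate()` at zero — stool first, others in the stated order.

stool();
translate([33, 6, 424]) spool();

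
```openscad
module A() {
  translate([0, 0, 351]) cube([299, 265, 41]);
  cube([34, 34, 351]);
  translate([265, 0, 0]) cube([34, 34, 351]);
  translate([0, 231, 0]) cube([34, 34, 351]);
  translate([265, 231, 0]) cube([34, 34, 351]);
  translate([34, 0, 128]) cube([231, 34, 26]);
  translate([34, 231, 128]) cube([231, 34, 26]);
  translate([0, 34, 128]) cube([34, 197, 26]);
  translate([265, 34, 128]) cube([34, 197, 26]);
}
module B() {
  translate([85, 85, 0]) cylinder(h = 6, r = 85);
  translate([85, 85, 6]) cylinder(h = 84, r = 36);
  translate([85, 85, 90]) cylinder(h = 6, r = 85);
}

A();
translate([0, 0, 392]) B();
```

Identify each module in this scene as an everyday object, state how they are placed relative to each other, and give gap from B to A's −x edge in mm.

The spool's min-x is at 0; the stool's min-x is 0; gap = 0 mm.

A is a stool. B is a spool. The spool is on top of the stool. The gap from the spool to the stool's −x edge is 0 mm.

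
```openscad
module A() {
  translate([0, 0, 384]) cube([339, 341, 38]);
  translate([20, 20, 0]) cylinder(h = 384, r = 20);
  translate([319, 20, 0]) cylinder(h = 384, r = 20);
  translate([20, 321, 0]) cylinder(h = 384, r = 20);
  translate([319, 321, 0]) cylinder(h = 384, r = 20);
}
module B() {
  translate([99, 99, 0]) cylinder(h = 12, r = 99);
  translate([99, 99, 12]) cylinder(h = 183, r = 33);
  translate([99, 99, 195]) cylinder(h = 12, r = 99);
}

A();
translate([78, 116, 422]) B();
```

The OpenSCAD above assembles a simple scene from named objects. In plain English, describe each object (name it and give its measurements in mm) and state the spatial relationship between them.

A is a simple wooden stool: a rectangular seat 339 mm (x) by 341 mm (y), 38 mm thick, top face at z = 422 mm, on four round legs, each 40 mm in diameter. The legs rest on z = 0, each leg's axis is inset half a diameter from the nearest pair of seat edges (so the leg's bounding box is flush with the corner).

B is a spool: two coaxial disc flanges of radius 99 mm and thickness 12 mm, joined by a core cylinder of radius 33 mm and height 183 mm. The lower flange rests on z = 0 and the three cylinders share a vertical axis.

The spool is on top of the stool.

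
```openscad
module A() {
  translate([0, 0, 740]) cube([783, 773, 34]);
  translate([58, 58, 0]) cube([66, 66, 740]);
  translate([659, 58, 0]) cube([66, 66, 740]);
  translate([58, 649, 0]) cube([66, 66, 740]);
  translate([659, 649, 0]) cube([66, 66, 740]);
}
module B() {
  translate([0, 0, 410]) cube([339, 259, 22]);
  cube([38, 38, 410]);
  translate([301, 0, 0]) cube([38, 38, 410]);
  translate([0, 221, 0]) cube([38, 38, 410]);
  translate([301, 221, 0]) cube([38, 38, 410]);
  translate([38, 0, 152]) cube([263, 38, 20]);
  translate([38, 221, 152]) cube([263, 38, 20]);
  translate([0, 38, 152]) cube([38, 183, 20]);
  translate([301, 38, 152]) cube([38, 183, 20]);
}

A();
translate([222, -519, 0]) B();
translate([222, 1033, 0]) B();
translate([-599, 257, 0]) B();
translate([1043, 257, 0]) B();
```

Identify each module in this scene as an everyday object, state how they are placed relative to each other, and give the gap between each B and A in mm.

A is a table. B is a stool. Four stools sit around the table at the −y, +y, −x, +x sides. The gap between each stool and the table is 260 mm.

Each stool's nearest face is 260 mm from the table's bounding box.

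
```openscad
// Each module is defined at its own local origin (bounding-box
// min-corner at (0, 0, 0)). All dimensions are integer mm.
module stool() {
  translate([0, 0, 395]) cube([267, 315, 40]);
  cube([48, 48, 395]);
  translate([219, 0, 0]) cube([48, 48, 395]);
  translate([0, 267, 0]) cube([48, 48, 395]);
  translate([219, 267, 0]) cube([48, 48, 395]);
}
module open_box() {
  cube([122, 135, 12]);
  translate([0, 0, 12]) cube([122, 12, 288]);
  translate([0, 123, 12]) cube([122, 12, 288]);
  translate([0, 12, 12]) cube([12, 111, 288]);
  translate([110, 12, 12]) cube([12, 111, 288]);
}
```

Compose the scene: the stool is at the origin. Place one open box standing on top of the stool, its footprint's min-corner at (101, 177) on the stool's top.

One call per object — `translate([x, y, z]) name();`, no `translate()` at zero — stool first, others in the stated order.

stool();
translate([101, 177, 435]) open_box();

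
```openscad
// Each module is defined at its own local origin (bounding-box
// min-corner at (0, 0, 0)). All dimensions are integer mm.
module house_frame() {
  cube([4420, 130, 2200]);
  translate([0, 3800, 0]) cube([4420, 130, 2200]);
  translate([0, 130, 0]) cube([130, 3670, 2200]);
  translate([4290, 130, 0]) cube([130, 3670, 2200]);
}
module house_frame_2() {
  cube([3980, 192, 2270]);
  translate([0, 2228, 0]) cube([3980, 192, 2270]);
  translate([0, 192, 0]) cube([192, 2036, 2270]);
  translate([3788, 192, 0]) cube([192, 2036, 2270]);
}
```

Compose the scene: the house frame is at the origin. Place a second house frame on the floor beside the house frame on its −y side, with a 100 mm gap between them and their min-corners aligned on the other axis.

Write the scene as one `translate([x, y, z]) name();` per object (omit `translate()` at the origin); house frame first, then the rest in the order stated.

house_frame();
translate([0, -2520, 0]) house_frame_2();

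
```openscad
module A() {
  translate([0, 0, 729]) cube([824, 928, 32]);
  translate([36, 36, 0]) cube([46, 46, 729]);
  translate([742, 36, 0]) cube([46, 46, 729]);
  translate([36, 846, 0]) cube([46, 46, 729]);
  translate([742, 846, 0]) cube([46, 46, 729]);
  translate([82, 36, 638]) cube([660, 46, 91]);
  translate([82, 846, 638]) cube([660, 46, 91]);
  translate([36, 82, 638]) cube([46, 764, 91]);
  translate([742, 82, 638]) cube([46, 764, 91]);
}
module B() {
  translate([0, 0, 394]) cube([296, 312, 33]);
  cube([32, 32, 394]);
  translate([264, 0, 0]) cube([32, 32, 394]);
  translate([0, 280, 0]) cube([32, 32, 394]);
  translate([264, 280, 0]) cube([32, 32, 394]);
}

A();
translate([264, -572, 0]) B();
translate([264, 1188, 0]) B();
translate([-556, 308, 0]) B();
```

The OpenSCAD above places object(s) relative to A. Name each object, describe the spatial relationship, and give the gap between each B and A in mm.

A is a table. B is a stool. Three stools sit around the table at the −y, +y, −x sides. The gap between each stool and the table is 260 mm.

Each stool's nearest face is 260 mm from the table's bounding box.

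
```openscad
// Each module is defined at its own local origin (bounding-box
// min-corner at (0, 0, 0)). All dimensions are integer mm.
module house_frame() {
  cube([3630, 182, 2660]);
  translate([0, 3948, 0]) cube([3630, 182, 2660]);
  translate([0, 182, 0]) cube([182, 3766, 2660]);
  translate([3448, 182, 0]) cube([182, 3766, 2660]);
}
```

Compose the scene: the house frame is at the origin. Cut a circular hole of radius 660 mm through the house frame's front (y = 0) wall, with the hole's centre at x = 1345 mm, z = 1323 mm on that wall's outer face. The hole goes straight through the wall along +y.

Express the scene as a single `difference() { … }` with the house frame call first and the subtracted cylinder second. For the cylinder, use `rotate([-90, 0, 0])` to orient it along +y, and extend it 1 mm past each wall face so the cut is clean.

difference() {
  house_frame();
  translate([1345, -1, 1323]) rotate([-90, 0, 0]) cylinder(h = 184, r = 660);
}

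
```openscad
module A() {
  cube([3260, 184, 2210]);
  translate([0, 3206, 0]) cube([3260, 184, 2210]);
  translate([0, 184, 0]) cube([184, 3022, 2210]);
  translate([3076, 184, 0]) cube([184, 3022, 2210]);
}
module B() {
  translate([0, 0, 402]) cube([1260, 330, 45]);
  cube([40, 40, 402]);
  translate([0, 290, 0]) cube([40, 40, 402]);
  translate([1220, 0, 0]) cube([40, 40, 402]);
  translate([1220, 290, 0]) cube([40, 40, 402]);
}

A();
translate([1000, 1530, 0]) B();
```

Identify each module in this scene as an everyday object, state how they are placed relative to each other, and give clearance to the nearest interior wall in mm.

A is a house frame. B is a bench. The bench sits inside the house frame, centred. The clearance to the nearest interior wall is 816 mm.

Clearances: x = 816, y = 1346; minimum 816 mm.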